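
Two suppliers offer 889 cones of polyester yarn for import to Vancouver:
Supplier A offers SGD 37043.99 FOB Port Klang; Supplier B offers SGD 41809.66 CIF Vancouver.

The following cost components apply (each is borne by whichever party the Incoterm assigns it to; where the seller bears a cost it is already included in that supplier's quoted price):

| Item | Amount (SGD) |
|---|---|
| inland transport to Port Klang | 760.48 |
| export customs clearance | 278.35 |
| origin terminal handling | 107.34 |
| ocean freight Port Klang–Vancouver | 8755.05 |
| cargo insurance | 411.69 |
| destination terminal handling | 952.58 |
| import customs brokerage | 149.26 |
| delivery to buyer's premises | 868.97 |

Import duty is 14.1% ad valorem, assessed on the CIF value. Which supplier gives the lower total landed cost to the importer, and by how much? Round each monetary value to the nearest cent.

Supplier A (FOB):
CIF value = FOB price + freight + insurance = 37043.99 + 8755.05 + 411.69 = 46210.73
Import duty = 46210.73 × 14.1% = 6515.71
Buyer bears (A): 8755.05 + 411.69 + 952.58 + 149.26 + 868.97 = 11137.55
Landed cost (A) = invoice 37043.99 + 11137.55 + duty 6515.71 = 54697.25
Supplier B (CIF):
The CIF price already equals the CIF value: 41809.66
Import duty = 41809.66 × 14.1% = 5895.16
Buyer bears (B): 952.58 + 149.26 + 868.97 = 1970.81
Landed cost (B) = invoice 41809.66 + 1970.81 + duty 5895.16 = 49675.63
Difference = |54697.25 − 49675.63| = 5021.62

Supplier B is cheaper by SGD 5021.62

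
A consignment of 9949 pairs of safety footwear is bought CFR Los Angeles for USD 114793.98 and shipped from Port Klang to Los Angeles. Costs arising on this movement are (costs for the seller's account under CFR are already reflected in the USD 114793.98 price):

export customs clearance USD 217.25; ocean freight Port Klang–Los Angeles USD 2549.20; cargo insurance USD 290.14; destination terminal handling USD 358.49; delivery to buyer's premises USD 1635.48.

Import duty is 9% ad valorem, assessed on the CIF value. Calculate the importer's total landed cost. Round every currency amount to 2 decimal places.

Total landed cost: USD 127435.66

CFR: the seller pays costs through ocean freight to the destination port, but not insurance.
Already in the invoice (seller's account under CFR): export clearance, freight — exclude.
CIF value = CFR price + insurance = 114793.98 + 290.14 = 115084.12
Import duty = 115084.12 × 9% = 10357.57
Buyer bears: insurance 290.14 + destination terminal 358.49 + delivery 1635.48 + duty 10357.57 = 12641.68
Landed cost = invoice 114793.98 + 12641.68 = 127435.66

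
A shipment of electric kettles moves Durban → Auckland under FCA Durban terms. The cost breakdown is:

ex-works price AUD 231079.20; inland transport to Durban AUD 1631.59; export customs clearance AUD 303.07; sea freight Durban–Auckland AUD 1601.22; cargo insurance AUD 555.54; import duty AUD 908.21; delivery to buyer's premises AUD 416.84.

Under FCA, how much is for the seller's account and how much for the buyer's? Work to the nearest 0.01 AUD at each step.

Seller: AUD 233013.86; buyer: AUD 3481.81

FCA: the seller delivers export-cleared goods to the carrier; the buyer bears costs from that point.
Seller's account: goods 231079.20 + inland to port 1631.59 + export clearance 303.07 = 233013.86
Buyer's account: freight 1601.22 + insurance 555.54 + duty 908.21 + delivery 416.84 = 3481.81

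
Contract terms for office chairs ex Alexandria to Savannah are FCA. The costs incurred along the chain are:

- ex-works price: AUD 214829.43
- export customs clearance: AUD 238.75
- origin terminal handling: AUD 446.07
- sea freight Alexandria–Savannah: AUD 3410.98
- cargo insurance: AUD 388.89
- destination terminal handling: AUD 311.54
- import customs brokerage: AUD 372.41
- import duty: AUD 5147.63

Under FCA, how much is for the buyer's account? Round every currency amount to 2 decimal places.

Buyer's account: AUD 10077.52

FCA: the seller delivers export-cleared goods to the carrier; the buyer bears costs from that point.
Seller's account: goods 214829.43 + export clearance 238.75 = 215068.18
Buyer's account: origin terminal 446.07 + freight 3410.98 + insurance 388.89 + destination terminal 311.54 + brokerage 372.41 + duty 5147.63 = 10077.52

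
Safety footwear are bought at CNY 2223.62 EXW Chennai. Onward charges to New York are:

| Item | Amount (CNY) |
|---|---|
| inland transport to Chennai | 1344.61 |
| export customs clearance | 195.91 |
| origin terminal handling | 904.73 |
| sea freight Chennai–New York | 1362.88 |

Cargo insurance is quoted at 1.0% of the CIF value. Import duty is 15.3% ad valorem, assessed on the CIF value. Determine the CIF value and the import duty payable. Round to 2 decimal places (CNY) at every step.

Let C be the CIF value. C = EXW price + pre-shipment costs + freight + 1.0% × C
C − 1.0% × C = 2223.62 + 1344.61 + 195.91 + 904.73 + 1362.88
0.99 × C = 6031.75
C = 6031.75 / 0.99 = 6092.68
Insurance premium = 1.0% × 6092.68 = 60.93
Import duty = 6092.68 × 15.3% = 932.18

CIF value: CNY 6092.68; import duty: CNY 932.18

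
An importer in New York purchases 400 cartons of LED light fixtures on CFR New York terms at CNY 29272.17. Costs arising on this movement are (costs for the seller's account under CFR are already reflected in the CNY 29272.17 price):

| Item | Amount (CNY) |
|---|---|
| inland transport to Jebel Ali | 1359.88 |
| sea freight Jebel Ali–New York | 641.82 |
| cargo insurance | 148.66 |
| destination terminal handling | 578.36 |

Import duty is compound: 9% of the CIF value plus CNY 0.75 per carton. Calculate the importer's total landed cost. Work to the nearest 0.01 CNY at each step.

CFR: the seller pays costs through ocean freight to the destination port, but not insurance.
Already in the invoice (seller's account under CFR): inland to port, freight — exclude.
CIF value = CFR price + insurance = 29272.17 + 148.66 = 29420.83
Ad valorem component: 29420.83 × 9% = 2647.87
Specific component: 400 × 0.75 = 300.00
Import duty = 2647.87 + 300.00 = 2947.87
Buyer bears: insurance 148.66 + destination terminal 578.36 + duty 2947.87 = 3674.89
Landed cost = invoice 29272.17 + 3674.89 = 32947.06

Total landed cost: CNY 32947.06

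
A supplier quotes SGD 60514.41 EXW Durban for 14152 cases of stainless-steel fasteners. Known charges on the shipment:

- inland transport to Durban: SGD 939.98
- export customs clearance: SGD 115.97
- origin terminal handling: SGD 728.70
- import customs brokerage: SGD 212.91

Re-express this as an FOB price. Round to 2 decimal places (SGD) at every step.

FOB price: SGD 62299.06

Not relevant to the conversion: brokerage — on the buyer under both terms; not part of either seller's price.
From EXW to FOB, the seller additionally bears: inland to port, export clearance, origin terminal.
FOB price = 60514.41 + 939.98 + 115.97 + 728.70 = 62299.06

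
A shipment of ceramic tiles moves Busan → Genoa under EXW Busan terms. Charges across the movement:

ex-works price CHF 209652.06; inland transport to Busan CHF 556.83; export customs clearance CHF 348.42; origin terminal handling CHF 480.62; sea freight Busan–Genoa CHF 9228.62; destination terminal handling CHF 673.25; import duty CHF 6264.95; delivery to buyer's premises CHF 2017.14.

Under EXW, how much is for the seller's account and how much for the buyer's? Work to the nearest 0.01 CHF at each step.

Seller: CHF 209652.06; buyer: CHF 19569.83

EXW: the seller makes goods available at their premises; the buyer bears all onward costs.
Seller's account: goods 209652.06 = 209652.06
Buyer's account: inland to port 556.83 + export clearance 348.42 + origin terminal 480.62 + freight 9228.62 + destination terminal 673.25 + duty 6264.95 + delivery 2017.14 = 19569.83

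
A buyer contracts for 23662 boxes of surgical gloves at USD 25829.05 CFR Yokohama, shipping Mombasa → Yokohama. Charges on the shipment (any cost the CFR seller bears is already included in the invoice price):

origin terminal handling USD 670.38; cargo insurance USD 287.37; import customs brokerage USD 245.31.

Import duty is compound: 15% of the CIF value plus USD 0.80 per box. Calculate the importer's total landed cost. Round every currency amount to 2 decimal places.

Total landed cost: USD 49208.79

CFR: the seller pays costs through ocean freight to the destination port, but not insurance.
Already in the invoice (seller's account under CFR): origin terminal — exclude.
CIF value = CFR price + insurance = 25829.05 + 287.37 = 26116.42
Ad valorem component: 26116.42 × 15% = 3917.46
Specific component: 23662 × 0.80 = 18929.60
Import duty = 3917.46 + 18929.60 = 22847.06
Buyer bears: insurance 287.37 + brokerage 245.31 + duty 22847.06 = 23379.74
Landed cost = invoice 25829.05 + 23379.74 = 49208.79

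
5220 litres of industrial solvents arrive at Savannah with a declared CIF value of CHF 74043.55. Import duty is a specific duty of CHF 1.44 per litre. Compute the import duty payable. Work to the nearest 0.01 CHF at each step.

Import duty: CHF 7516.80

Import duty = 5220 × 1.44 = 7516.80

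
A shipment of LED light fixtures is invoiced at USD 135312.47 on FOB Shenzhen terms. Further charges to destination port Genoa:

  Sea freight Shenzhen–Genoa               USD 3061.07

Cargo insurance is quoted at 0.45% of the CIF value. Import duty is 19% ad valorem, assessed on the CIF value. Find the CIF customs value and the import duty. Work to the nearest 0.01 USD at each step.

CIF value: USD 138999.04; import duty: USD 26409.82

Let C be the CIF value. C = FOB price + freight + 0.45% × C
C − 0.45% × C = 135312.47 + 3061.07
0.9955 × C = 138373.54
C = 138373.54 / 0.9955 = 138999.04
Insurance premium = 0.45% × 138999.04 = 625.50
Import duty = 138999.04 × 19% = 26409.82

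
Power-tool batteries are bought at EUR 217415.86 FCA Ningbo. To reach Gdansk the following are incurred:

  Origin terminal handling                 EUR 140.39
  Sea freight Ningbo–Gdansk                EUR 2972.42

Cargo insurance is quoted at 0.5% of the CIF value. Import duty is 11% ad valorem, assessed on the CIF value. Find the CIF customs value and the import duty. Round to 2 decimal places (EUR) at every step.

CIF value: EUR 221636.85; import duty: EUR 24380.05

Let C be the CIF value. C = FCA price + pre-shipment costs + freight + 0.5% × C
C − 0.5% × C = 217415.86 + 140.39 + 2972.42
0.995 × C = 220528.67
C = 220528.67 / 0.995 = 221636.85
Insurance premium = 0.5% × 221636.85 = 1108.18
Import duty = 221636.85 × 11% = 24380.05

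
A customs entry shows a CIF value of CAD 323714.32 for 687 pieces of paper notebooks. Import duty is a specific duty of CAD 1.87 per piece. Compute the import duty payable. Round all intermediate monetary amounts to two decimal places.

Import duty = 687 × 1.87 = 1284.69

Import duty: CAD 1284.69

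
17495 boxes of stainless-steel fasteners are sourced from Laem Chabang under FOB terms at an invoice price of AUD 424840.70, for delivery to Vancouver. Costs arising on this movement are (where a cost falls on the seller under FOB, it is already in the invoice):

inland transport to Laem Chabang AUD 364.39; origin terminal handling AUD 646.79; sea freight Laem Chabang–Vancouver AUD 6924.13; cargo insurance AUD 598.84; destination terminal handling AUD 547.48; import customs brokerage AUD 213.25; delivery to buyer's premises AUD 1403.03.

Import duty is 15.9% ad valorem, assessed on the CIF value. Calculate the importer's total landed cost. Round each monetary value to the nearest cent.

Total landed cost: AUD 503273.25

FOB: the seller bears costs until goods are on board at the origin port; the buyer bears freight, insurance and all costs thereafter.
Already in the invoice (seller's account under FOB): inland to port, origin terminal — exclude.
CIF value = FOB price + freight + insurance = 424840.70 + 6924.13 + 598.84 = 432363.67
Import duty = 432363.67 × 15.9% = 68745.82
Buyer bears: freight 6924.13 + insurance 598.84 + destination terminal 547.48 + brokerage 213.25 + delivery 1403.03 + duty 68745.82 = 78432.55
Landed cost = invoice 424840.70 + 78432.55 = 503273.25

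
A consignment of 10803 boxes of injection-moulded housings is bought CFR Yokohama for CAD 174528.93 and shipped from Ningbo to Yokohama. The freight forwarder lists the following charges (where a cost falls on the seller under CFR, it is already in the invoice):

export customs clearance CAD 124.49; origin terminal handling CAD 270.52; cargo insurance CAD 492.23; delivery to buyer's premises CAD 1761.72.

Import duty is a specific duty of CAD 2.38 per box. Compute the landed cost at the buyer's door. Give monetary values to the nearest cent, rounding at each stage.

Total landed cost: CAD 202494.02

CFR: the seller pays costs through ocean freight to the destination port, but not insurance.
Already in the invoice (seller's account under CFR): export clearance, origin terminal — exclude.
CIF value = CFR price + insurance = 174528.93 + 492.23 = 175021.16
Import duty = 10803 × 2.38 = 25711.14
Buyer bears: insurance 492.23 + delivery 1761.72 + duty 25711.14 = 27965.09
Landed cost = invoice 174528.93 + 27965.09 = 202494.02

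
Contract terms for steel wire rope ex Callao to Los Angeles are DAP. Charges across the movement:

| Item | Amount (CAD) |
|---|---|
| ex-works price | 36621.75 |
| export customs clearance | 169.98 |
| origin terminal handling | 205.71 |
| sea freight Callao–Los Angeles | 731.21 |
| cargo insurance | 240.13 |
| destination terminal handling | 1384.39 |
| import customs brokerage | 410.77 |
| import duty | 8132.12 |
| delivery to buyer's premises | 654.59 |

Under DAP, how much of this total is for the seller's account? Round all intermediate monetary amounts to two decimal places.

Seller's account: CAD 40007.76

DAP: the seller bears all costs to the named destination except import duty and clearance.
Seller's account: goods 36621.75 + export clearance 169.98 + origin terminal 205.71 + freight 731.21 + insurance 240.13 + destination terminal 1384.39 + delivery 654.59 = 40007.76
Buyer's account: brokerage 410.77 + duty 8132.12 = 8542.89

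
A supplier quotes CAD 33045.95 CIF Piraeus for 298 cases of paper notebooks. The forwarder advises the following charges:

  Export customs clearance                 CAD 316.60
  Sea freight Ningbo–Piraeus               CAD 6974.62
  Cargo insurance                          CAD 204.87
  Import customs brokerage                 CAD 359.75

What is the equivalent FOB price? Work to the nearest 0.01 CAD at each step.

FOB price: CAD 25866.46

Not relevant to the conversion: export clearance — on the seller under both CIF and FOB; already in the CIF price and stays in the FOB price. brokerage — on the buyer under both terms; not part of either seller's price.
From CIF to FOB, the seller no longer bears: freight, insurance.
FOB price = 33045.95 − 6974.62 − 204.87 = 25866.46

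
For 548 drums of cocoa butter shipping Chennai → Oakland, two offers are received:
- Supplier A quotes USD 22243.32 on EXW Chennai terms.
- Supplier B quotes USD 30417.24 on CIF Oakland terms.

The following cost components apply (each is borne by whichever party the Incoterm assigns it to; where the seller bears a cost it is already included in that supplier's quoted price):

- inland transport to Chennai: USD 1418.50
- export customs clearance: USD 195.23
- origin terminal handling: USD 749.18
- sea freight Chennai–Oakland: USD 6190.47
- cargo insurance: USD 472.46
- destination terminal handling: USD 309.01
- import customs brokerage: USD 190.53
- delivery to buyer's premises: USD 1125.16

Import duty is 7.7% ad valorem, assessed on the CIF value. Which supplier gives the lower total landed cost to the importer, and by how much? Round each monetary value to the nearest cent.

Supplier B is cheaper by USD 917.52

Supplier A (EXW):
CIF value = EXW price + inland to port + export clearance + origin terminal + freight + insurance = 22243.32 + 1418.50 + 195.23 + 749.18 + 6190.47 + 472.46 = 31269.16
Import duty = 31269.16 × 7.7% = 2407.73
Buyer bears (A): 1418.50 + 195.23 + 749.18 + 6190.47 + 472.46 + 309.01 + 190.53 + 1125.16 = 10650.54
Landed cost (A) = invoice 22243.32 + 10650.54 + duty 2407.73 = 35301.59
Supplier B (CIF):
The CIF price already equals the CIF value: 30417.24
Import duty = 30417.24 × 7.7% = 2342.13
Buyer bears (B): 309.01 + 190.53 + 1125.16 = 1624.70
Landed cost (B) = invoice 30417.24 + 1624.70 + duty 2342.13 = 34384.07
Difference = |35301.59 − 34384.07| = 917.52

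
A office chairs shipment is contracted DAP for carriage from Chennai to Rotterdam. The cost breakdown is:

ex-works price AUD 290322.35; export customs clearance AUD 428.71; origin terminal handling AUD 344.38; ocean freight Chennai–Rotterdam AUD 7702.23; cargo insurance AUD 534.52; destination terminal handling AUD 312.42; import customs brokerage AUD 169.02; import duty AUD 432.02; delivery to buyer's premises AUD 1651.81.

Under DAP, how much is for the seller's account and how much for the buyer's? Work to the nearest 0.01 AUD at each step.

DAP: the seller bears all costs to the named destination except import duty and clearance.
Seller's account: goods 290322.35 + export clearance 428.71 + origin terminal 344.38 + freight 7702.23 + insurance 534.52 + destination terminal 312.42 + delivery 1651.81 = 301296.42
Buyer's account: brokerage 169.02 + duty 432.02 = 601.04

Seller: AUD 301296.42; buyer: AUD 601.04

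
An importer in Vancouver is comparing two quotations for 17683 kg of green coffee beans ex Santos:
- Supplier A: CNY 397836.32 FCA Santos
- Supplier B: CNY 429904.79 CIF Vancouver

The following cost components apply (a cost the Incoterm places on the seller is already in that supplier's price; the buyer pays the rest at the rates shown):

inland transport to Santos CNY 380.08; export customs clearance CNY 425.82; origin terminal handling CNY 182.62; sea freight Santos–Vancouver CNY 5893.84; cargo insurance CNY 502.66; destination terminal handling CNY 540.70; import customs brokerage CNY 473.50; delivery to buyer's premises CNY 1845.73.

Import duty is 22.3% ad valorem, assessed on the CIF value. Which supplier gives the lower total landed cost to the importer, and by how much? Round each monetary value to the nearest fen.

Supplier A is cheaper by CNY 31173.48

Supplier A (FCA):
CIF value = FCA price + origin terminal + freight + insurance = 397836.32 + 182.62 + 5893.84 + 502.66 = 404415.44
Import duty = 404415.44 × 22.3% = 90184.64
Buyer bears (A): 182.62 + 5893.84 + 502.66 + 540.70 + 473.50 + 1845.73 = 9439.05
Landed cost (A) = invoice 397836.32 + 9439.05 + duty 90184.64 = 497460.01
Supplier B (CIF):
The CIF price already equals the CIF value: 429904.79
Import duty = 429904.79 × 22.3% = 95868.77
Buyer bears (B): 540.70 + 473.50 + 1845.73 = 2859.93
Landed cost (B) = invoice 429904.79 + 2859.93 + duty 95868.77 = 528633.49
Difference = |497460.01 − 528633.49| = 31173.48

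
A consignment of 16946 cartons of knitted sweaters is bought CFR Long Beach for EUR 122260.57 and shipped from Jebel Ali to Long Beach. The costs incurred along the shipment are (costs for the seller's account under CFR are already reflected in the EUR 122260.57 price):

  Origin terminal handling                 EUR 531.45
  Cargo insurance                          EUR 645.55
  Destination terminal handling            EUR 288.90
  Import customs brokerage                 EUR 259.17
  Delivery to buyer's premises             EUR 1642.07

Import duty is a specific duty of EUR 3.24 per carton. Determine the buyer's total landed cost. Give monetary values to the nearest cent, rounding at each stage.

CFR: the seller pays costs through ocean freight to the destination port, but not insurance.
Already in the invoice (seller's account under CFR): origin terminal — exclude.
CIF value = CFR price + insurance = 122260.57 + 645.55 = 122906.12
Import duty = 16946 × 3.24 = 54905.04
Buyer bears: insurance 645.55 + destination terminal 288.90 + brokerage 259.17 + delivery 1642.07 + duty 54905.04 = 57740.73
Landed cost = invoice 122260.57 + 57740.73 = 180001.30

Total landed cost: EUR 180001.30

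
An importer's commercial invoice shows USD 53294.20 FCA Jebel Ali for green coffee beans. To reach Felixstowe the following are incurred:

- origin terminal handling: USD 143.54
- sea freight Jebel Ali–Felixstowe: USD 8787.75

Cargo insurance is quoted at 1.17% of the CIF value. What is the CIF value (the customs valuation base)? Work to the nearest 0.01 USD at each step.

CIF value: USD 62962.15

Let C be the CIF value. C = FCA price + pre-shipment costs + freight + 1.17% × C
C − 1.17% × C = 53294.20 + 143.54 + 8787.75
0.9883 × C = 62225.49
C = 62225.49 / 0.9883 = 62962.15
Insurance premium = 1.17% × 62962.15 = 736.66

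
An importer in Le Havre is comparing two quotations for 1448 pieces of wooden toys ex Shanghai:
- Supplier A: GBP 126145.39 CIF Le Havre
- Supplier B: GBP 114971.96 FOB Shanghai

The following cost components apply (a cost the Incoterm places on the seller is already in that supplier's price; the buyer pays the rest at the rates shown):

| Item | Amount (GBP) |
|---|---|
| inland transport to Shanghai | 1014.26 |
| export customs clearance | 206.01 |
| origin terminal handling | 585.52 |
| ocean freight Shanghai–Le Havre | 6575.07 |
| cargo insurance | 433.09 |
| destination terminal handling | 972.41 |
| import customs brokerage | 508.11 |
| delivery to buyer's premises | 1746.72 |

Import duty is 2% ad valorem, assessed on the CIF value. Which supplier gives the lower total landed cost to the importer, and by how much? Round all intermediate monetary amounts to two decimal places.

Supplier A (CIF):
The CIF price already equals the CIF value: 126145.39
Import duty = 126145.39 × 2% = 2522.91
Buyer bears (A): 972.41 + 508.11 + 1746.72 = 3227.24
Landed cost (A) = invoice 126145.39 + 3227.24 + duty 2522.91 = 131895.54
Supplier B (FOB):
CIF value = FOB price + freight + insurance = 114971.96 + 6575.07 + 433.09 = 121980.12
Import duty = 121980.12 × 2% = 2439.60
Buyer bears (B): 6575.07 + 433.09 + 972.41 + 508.11 + 1746.72 = 10235.40
Landed cost (B) = invoice 114971.96 + 10235.40 + duty 2439.60 = 127646.96
Difference = |131895.54 − 127646.96| = 4248.58

Supplier B is cheaper by GBP 4248.58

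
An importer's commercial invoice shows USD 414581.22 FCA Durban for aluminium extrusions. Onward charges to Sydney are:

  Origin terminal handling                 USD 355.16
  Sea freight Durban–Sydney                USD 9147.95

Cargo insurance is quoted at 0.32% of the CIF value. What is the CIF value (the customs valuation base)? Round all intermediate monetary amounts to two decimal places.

Let C be the CIF value. C = FCA price + pre-shipment costs + freight + 0.32% × C
C − 0.32% × C = 414581.22 + 355.16 + 9147.95
0.9968 × C = 424084.33
C = 424084.33 / 0.9968 = 425445.76
Insurance premium = 0.32% × 425445.76 = 1361.43

CIF value: USD 425445.76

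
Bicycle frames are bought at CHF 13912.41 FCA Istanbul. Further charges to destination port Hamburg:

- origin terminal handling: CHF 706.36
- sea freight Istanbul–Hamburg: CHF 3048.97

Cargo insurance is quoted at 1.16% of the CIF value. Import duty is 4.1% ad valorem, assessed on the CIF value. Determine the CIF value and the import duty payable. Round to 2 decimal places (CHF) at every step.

CIF value: CHF 17875.09; import duty: CHF 732.88

Let C be the CIF value. C = FCA price + pre-shipment costs + freight + 1.16% × C
C − 1.16% × C = 13912.41 + 706.36 + 3048.97
0.9884 × C = 17667.74
C = 17667.74 / 0.9884 = 17875.09
Insurance premium = 1.16% × 17875.09 = 207.35
Import duty = 17875.09 × 4.1% = 732.88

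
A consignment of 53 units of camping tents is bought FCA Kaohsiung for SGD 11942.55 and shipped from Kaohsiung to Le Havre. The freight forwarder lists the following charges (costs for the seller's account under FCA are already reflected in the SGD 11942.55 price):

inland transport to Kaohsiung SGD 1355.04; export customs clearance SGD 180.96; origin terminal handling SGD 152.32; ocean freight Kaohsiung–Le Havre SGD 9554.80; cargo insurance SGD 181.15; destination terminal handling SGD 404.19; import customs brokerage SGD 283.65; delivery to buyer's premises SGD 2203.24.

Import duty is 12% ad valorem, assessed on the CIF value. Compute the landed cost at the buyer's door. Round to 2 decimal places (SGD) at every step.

Total landed cost: SGD 27341.60

FCA: the seller delivers export-cleared goods to the carrier; the buyer bears costs from that point.
Already in the invoice (seller's account under FCA): inland to port, export clearance — exclude.
CIF value = FCA price + origin terminal + freight + insurance = 11942.55 + 152.32 + 9554.80 + 181.15 = 21830.82
Import duty = 21830.82 × 12% = 2619.70
Buyer bears: origin terminal 152.32 + freight 9554.80 + insurance 181.15 + destination terminal 404.19 + brokerage 283.65 + delivery 2203.24 + duty 2619.70 = 15399.05
Landed cost = invoice 11942.55 + 15399.05 = 27341.60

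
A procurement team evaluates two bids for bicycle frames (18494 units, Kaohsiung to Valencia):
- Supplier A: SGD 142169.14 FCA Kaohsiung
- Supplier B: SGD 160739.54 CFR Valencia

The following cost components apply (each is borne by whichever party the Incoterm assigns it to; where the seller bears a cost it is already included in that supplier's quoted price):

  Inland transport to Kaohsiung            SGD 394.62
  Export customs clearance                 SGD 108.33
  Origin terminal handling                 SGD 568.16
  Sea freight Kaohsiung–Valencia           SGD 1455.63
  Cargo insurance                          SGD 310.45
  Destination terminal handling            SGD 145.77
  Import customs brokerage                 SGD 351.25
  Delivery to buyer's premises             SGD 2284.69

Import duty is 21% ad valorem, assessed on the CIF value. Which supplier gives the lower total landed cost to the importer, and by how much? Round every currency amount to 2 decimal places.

Supplier A (FCA):
CIF value = FCA price + origin terminal + freight + insurance = 142169.14 + 568.16 + 1455.63 + 310.45 = 144503.38
Import duty = 144503.38 × 21% = 30345.71
Buyer bears (A): 568.16 + 1455.63 + 310.45 + 145.77 + 351.25 + 2284.69 = 5115.95
Landed cost (A) = invoice 142169.14 + 5115.95 + duty 30345.71 = 177630.80
Supplier B (CFR):
CIF value = CFR price + insurance = 160739.54 + 310.45 = 161049.99
Import duty = 161049.99 × 21% = 33820.50
Buyer bears (B): 310.45 + 145.77 + 351.25 + 2284.69 = 3092.16
Landed cost (B) = invoice 160739.54 + 3092.16 + duty 33820.50 = 197652.20
Difference = |177630.80 − 197652.20| = 20021.40

Supplier A is cheaper by SGD 20021.40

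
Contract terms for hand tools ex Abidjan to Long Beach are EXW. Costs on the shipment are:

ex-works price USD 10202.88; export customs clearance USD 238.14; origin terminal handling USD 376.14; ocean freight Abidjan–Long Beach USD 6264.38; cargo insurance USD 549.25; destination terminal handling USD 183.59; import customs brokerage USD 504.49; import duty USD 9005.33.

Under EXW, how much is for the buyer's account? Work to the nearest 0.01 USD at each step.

EXW: the seller makes goods available at their premises; the buyer bears all onward costs.
Seller's account: goods 10202.88 = 10202.88
Buyer's account: export clearance 238.14 + origin terminal 376.14 + freight 6264.38 + insurance 549.25 + destination terminal 183.59 + brokerage 504.49 + duty 9005.33 = 17121.32

Buyer's account: USD 17121.32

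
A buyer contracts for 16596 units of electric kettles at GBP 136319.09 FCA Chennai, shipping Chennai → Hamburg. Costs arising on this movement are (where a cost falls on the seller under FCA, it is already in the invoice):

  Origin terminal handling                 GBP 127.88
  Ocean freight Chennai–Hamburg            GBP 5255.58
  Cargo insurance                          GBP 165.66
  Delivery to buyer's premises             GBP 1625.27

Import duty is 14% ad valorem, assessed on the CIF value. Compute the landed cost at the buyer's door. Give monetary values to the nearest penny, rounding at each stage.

Total landed cost: GBP 163355.03

FCA: the seller delivers export-cleared goods to the carrier; the buyer bears costs from that point.
CIF value = FCA price + origin terminal + freight + insurance = 136319.09 + 127.88 + 5255.58 + 165.66 = 141868.21
Import duty = 141868.21 × 14% = 19861.55
Buyer bears: origin terminal 127.88 + freight 5255.58 + insurance 165.66 + delivery 1625.27 + duty 19861.55 = 27035.94
Landed cost = invoice 136319.09 + 27035.94 = 163355.03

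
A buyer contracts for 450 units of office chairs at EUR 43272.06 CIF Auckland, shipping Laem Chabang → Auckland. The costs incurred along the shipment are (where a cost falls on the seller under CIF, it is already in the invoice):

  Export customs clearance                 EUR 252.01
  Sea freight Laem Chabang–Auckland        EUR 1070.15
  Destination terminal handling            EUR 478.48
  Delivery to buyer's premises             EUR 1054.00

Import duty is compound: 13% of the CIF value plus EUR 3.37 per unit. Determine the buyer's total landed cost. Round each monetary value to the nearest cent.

CIF: the seller pays costs through ocean freight and marine insurance to the destination port.
Already in the invoice (seller's account under CIF): export clearance, freight — exclude.
The CIF price already equals the CIF value: 43272.06
Ad valorem component: 43272.06 × 13% = 5625.37
Specific component: 450 × 3.37 = 1516.50
Import duty = 5625.37 + 1516.50 = 7141.87
Buyer bears: destination terminal 478.48 + delivery 1054.00 + duty 7141.87 = 8674.35
Landed cost = invoice 43272.06 + 8674.35 = 51946.41

Total landed cost: EUR 51946.41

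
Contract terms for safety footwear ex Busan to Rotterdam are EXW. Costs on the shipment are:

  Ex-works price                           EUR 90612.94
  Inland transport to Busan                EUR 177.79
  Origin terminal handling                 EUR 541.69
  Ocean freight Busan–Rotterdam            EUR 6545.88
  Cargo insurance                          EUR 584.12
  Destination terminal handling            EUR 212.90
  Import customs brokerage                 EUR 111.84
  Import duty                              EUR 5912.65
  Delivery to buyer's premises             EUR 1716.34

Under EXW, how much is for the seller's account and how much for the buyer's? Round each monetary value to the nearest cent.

EXW: the seller makes goods available at their premises; the buyer bears all onward costs.
Seller's account: goods 90612.94 = 90612.94
Buyer's account: inland to port 177.79 + origin terminal 541.69 + freight 6545.88 + insurance 584.12 + destination terminal 212.90 + brokerage 111.84 + duty 5912.65 + delivery 1716.34 = 15803.21

Seller: EUR 90612.94; buyer: EUR 15803.21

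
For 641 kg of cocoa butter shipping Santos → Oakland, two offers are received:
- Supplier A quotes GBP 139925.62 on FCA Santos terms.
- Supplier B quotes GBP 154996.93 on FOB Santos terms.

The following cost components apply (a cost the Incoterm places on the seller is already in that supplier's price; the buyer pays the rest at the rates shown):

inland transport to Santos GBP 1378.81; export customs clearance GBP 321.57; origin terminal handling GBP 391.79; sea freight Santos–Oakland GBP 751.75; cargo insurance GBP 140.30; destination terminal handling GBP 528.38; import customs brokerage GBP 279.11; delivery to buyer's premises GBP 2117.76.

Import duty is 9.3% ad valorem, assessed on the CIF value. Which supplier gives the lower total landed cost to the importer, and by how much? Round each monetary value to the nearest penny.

Supplier A is cheaper by GBP 16044.72

Supplier A (FCA):
CIF value = FCA price + origin terminal + freight + insurance = 139925.62 + 391.79 + 751.75 + 140.30 = 141209.46
Import duty = 141209.46 × 9.3% = 13132.48
Buyer bears (A): 391.79 + 751.75 + 140.30 + 528.38 + 279.11 + 2117.76 = 4209.09
Landed cost (A) = invoice 139925.62 + 4209.09 + duty 13132.48 = 157267.19
Supplier B (FOB):
CIF value = FOB price + freight + insurance = 154996.93 + 751.75 + 140.30 = 155888.98
Import duty = 155888.98 × 9.3% = 14497.68
Buyer bears (B): 751.75 + 140.30 + 528.38 + 279.11 + 2117.76 = 3817.30
Landed cost (B) = invoice 154996.93 + 3817.30 + duty 14497.68 = 173311.91
Difference = |157267.19 − 173311.91| = 16044.72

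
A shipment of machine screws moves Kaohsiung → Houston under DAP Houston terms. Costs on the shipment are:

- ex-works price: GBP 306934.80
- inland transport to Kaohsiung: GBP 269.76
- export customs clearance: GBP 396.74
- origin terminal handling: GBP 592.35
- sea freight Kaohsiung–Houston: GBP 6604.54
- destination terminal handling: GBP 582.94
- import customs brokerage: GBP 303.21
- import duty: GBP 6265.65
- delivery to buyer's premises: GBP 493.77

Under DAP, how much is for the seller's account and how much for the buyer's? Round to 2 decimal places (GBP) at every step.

Seller: GBP 315874.90; buyer: GBP 6568.86

DAP: the seller bears all costs to the named destination except import duty and clearance.
Seller's account: goods 306934.80 + inland to port 269.76 + export clearance 396.74 + origin terminal 592.35 + freight 6604.54 + destination terminal 582.94 + delivery 493.77 = 315874.90
Buyer's account: brokerage 303.21 + duty 6265.65 = 6568.86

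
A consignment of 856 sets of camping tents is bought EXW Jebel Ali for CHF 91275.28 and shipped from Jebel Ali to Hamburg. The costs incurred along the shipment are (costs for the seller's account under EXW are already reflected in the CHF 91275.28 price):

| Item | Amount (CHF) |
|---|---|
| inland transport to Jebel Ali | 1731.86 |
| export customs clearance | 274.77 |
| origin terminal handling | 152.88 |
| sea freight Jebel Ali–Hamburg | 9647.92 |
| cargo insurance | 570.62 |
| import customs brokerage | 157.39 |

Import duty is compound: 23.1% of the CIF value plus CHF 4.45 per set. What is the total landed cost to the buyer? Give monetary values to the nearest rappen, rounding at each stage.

Total landed cost: CHF 131563.84

EXW: the seller makes goods available at their premises; the buyer bears all onward costs.
CIF value = EXW price + inland to port + export clearance + origin terminal + freight + insurance = 91275.28 + 1731.86 + 274.77 + 152.88 + 9647.92 + 570.62 = 103653.33
Ad valorem component: 103653.33 × 23.1% = 23943.92
Specific component: 856 × 4.45 = 3809.20
Import duty = 23943.92 + 3809.20 = 27753.12
Buyer bears: inland to port 1731.86 + export clearance 274.77 + origin terminal 152.88 + freight 9647.92 + insurance 570.62 + brokerage 157.39 + duty 27753.12 = 40288.56
Landed cost = invoice 91275.28 + 40288.56 = 131563.84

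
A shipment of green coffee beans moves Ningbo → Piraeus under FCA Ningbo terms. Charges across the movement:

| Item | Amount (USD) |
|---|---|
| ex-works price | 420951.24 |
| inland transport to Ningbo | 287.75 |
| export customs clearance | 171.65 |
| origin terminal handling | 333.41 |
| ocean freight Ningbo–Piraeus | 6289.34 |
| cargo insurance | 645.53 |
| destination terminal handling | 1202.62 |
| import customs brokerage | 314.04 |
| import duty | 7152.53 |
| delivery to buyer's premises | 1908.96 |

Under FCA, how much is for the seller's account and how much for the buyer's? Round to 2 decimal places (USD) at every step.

Seller: USD 421410.64; buyer: USD 17846.43

FCA: the seller delivers export-cleared goods to the carrier; the buyer bears costs from that point.
Seller's account: goods 420951.24 + inland to port 287.75 + export clearance 171.65 = 421410.64
Buyer's account: origin terminal 333.41 + freight 6289.34 + insurance 645.53 + destination terminal 1202.62 + brokerage 314.04 + duty 7152.53 + delivery 1908.96 = 17846.43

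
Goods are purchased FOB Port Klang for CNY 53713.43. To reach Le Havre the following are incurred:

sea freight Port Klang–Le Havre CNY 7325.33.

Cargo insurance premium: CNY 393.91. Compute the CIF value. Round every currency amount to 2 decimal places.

CIF value: CNY 61432.67

CIF = FOB price + freight + insurance
CIF = 53713.43 + 7325.33 + 393.91 = 61432.67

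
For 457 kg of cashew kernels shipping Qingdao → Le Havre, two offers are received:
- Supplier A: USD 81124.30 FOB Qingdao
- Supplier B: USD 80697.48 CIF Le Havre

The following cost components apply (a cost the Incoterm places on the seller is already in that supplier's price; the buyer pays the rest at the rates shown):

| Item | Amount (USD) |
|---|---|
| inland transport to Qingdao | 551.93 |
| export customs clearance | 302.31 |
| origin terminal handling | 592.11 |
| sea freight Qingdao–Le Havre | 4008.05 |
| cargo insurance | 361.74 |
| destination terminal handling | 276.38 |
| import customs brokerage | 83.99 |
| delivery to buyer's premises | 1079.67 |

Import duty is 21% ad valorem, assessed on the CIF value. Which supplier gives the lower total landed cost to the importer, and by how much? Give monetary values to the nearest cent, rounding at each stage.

Supplier A (FOB):
CIF value = FOB price + freight + insurance = 81124.30 + 4008.05 + 361.74 = 85494.09
Import duty = 85494.09 × 21% = 17953.76
Buyer bears (A): 4008.05 + 361.74 + 276.38 + 83.99 + 1079.67 = 5809.83
Landed cost (A) = invoice 81124.30 + 5809.83 + duty 17953.76 = 104887.89
Supplier B (CIF):
The CIF price already equals the CIF value: 80697.48
Import duty = 80697.48 × 21% = 16946.47
Buyer bears (B): 276.38 + 83.99 + 1079.67 = 1440.04
Landed cost (B) = invoice 80697.48 + 1440.04 + duty 16946.47 = 99083.99
Difference = |104887.89 − 99083.99| = 5803.90

Supplier B is cheaper by USD 5803.90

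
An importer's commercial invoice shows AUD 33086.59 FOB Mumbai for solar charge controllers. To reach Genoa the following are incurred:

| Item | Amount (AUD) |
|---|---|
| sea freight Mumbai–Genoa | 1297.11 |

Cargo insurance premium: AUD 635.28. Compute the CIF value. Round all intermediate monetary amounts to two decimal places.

CIF value: AUD 35018.98

CIF = FOB price + freight + insurance
CIF = 33086.59 + 1297.11 + 635.28 = 35018.98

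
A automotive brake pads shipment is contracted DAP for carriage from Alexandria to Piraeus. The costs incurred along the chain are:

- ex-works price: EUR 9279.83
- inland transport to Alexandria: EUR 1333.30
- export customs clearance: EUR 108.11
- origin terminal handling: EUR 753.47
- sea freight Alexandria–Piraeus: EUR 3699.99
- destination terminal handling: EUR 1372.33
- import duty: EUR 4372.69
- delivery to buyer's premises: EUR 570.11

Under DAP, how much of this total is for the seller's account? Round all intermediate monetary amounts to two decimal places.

DAP: the seller bears all costs to the named destination except import duty and clearance.
Seller's account: goods 9279.83 + inland to port 1333.30 + export clearance 108.11 + origin terminal 753.47 + freight 3699.99 + destination terminal 1372.33 + delivery 570.11 = 17117.14
Buyer's account: duty 4372.69 = 4372.69

Seller's account: EUR 17117.14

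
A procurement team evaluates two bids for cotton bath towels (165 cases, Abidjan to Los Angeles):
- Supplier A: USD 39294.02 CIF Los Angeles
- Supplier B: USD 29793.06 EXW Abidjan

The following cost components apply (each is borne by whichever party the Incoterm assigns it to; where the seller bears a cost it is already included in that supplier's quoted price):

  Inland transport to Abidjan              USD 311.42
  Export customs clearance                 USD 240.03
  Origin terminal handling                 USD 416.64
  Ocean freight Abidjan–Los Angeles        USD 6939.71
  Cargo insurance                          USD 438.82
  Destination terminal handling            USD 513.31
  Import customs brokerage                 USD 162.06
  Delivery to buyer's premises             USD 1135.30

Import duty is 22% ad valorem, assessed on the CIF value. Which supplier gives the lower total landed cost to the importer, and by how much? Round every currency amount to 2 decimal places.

Supplier B is cheaper by USD 1408.29

Supplier A (CIF):
The CIF price already equals the CIF value: 39294.02
Import duty = 39294.02 × 22% = 8644.68
Buyer bears (A): 513.31 + 162.06 + 1135.30 = 1810.67
Landed cost (A) = invoice 39294.02 + 1810.67 + duty 8644.68 = 49749.37
Supplier B (EXW):
CIF value = EXW price + inland to port + export clearance + origin terminal + freight + insurance = 29793.06 + 311.42 + 240.03 + 416.64 + 6939.71 + 438.82 = 38139.68
Import duty = 38139.68 × 22% = 8390.73
Buyer bears (B): 311.42 + 240.03 + 416.64 + 6939.71 + 438.82 + 513.31 + 162.06 + 1135.30 = 10157.29
Landed cost (B) = invoice 29793.06 + 10157.29 + duty 8390.73 = 48341.08
Difference = |49749.37 − 48341.08| = 1408.29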